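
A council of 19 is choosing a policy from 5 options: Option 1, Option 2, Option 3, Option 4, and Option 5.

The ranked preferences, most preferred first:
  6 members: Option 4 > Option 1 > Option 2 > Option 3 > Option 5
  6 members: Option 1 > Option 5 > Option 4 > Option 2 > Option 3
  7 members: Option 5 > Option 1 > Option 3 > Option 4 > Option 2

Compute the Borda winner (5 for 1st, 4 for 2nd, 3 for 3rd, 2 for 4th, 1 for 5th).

Option 1

Option 1: 6×4 + 6×5 + 7×4 = 82
Option 2: 6×3 + 6×2 + 7×1 = 37
Option 3: 6×2 + 6×1 + 7×3 = 39
Option 4: 6×5 + 6×3 + 7×2 = 62
Option 5: 6×1 + 6×4 + 7×5 = 65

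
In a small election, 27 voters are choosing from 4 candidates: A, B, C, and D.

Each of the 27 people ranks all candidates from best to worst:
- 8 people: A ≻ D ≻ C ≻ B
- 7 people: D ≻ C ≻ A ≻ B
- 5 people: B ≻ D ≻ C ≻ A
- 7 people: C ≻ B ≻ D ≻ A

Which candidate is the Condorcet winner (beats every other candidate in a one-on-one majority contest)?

D

D vs A: 19–8
D vs B: 15–12
D vs C: 20–7
D beats every other candidate.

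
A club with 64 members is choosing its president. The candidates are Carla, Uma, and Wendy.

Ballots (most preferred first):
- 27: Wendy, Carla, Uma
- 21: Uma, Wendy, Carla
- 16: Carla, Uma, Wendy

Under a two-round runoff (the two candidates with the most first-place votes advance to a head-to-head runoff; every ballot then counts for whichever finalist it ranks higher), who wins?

Uma

Round 1 first-place votes: Carla 16, Uma 21, Wendy 27. Wendy and Uma advance.
Runoff: Wendy is ranked above Uma on 27 ballots, Uma above Wendy on 37.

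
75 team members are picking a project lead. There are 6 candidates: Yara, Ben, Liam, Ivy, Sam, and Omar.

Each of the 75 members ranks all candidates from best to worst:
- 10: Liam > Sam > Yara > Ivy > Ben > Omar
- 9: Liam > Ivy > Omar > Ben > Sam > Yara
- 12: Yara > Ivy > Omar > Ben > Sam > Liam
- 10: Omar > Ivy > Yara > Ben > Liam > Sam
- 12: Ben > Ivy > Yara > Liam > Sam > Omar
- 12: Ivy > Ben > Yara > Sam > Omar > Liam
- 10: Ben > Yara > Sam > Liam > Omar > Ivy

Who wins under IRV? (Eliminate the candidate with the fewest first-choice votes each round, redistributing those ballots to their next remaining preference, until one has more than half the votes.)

Round 1: Yara 12, Ben 22, Liam 19, Ivy 12, Sam 0, Omar 10. Sam eliminated.
Round 2: Yara 12, Ben 22, Liam 19, Ivy 12, Omar 10. Omar eliminated.
Round 3: Yara 12, Ben 22, Liam 19, Ivy 22. Yara eliminated.
Round 4: Ben 22, Liam 19, Ivy 34. Liam eliminated.
Round 5: Ben 22, Ivy 53. Ivy has a majority (≥38).

Ivy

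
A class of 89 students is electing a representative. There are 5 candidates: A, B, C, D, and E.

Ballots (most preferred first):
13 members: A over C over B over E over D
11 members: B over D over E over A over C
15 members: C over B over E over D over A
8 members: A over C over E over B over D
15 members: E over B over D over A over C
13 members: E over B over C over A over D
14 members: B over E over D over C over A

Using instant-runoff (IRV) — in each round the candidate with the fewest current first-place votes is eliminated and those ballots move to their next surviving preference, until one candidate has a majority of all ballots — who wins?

B

Round 1: A 21, B 25, C 15, D 0, E 28. D eliminated.
Round 2: A 21, B 25, C 15, E 28. C eliminated.
Round 3: A 21, B 40, E 28. A eliminated.
Round 4: B 53, E 36. B has a majority (≥45).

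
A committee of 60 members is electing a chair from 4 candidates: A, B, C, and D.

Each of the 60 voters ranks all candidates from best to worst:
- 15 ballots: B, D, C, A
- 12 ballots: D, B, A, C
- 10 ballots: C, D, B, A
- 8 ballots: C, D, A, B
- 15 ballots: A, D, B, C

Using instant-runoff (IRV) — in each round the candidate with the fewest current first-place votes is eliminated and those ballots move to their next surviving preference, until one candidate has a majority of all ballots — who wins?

Round 1: A 15, B 15, C 18, D 12. D eliminated.
Round 2: A 15, B 27, C 18. A eliminated.
Round 3: B 42, C 18. B has a majority (≥31).

B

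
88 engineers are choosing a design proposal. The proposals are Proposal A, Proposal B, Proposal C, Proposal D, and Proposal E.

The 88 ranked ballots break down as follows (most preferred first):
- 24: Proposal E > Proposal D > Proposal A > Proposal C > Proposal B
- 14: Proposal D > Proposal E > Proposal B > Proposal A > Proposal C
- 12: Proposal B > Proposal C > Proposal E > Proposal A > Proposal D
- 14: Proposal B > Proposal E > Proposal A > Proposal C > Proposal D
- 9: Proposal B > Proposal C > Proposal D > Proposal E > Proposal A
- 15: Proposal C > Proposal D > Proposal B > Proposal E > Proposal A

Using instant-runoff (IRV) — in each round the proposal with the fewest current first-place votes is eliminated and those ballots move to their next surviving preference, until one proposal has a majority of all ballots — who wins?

Proposal B

Round 1: Proposal A 0, Proposal B 35, Proposal C 15, Proposal D 14, Proposal E 24. Proposal A eliminated.
Round 2: Proposal B 35, Proposal C 15, Proposal D 14, Proposal E 24. Proposal D eliminated.
Round 3: Proposal B 35, Proposal C 15, Proposal E 38. Proposal C eliminated.
Round 4: Proposal B 50, Proposal E 38. Proposal B has a majority (≥45).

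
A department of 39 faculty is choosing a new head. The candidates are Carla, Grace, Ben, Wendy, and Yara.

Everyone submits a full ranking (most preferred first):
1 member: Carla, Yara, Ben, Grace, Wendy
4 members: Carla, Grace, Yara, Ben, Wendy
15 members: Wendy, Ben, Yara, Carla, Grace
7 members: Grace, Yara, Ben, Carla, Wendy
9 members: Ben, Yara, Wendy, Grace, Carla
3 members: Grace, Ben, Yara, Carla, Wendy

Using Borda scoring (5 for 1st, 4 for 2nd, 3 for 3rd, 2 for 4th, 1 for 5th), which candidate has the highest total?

Carla: 1×5 + 4×5 + 15×2 + 7×2 + 9×1 + 3×2 = 84
Grace: 1×2 + 4×4 + 15×1 + 7×5 + 9×2 + 3×5 = 101
Ben: 1×3 + 4×2 + 15×4 + 7×3 + 9×5 + 3×4 = 149
Wendy: 1×1 + 4×1 + 15×5 + 7×1 + 9×3 + 3×1 = 117
Yara: 1×4 + 4×3 + 15×3 + 7×4 + 9×4 + 3×3 = 134

Ben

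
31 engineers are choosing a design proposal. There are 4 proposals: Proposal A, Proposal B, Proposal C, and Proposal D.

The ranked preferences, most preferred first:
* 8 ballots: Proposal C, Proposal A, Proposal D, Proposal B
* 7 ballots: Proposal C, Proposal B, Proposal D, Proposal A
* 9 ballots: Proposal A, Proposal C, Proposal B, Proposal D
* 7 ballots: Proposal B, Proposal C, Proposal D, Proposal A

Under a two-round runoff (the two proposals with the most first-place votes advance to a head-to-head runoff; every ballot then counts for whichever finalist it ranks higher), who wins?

Proposal C

Round 1 first-place votes: Proposal A 9, Proposal B 7, Proposal C 15, Proposal D 0. Proposal C and Proposal A advance.
Runoff: Proposal C is ranked above Proposal A on 22 ballots, Proposal A above Proposal C on 9.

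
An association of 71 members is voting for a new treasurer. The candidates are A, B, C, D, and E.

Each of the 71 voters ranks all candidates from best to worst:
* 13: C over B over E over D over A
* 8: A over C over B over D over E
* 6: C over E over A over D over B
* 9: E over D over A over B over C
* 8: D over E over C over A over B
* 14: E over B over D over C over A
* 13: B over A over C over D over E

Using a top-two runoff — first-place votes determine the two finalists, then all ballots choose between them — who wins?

C

Round 1 first-place votes: A 8, B 13, C 19, D 8, E 23. E and C advance.
Runoff: E is ranked above C on 31 ballots, C above E on 40.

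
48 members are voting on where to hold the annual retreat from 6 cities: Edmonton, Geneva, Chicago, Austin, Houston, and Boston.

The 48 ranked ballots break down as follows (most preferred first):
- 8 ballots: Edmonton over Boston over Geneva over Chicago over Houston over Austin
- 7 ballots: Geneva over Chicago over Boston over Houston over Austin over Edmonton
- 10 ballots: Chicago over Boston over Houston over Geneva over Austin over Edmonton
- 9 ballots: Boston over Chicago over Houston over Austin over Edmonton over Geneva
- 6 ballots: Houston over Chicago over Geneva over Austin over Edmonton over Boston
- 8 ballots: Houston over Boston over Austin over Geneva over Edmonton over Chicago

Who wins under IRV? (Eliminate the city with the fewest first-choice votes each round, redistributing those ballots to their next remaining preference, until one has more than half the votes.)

Round 1: Edmonton 8, Geneva 7, Chicago 10, Austin 0, Houston 14, Boston 9. Austin eliminated.
Round 2: Edmonton 8, Geneva 7, Chicago 10, Houston 14, Boston 9. Geneva eliminated.
Round 3: Edmonton 8, Chicago 17, Houston 14, Boston 9. Edmonton eliminated.
Round 4: Chicago 17, Houston 14, Boston 17. Houston eliminated.
Round 5: Chicago 23, Boston 25. Boston has a majority (≥25).

Boston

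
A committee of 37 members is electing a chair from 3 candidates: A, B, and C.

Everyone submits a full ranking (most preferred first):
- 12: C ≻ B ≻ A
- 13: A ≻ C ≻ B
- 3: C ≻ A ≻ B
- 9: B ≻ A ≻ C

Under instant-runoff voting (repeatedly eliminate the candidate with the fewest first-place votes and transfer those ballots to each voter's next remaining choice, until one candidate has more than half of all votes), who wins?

Round 1: A 13, B 9, C 15. B eliminated.
Round 2: A 22, C 15. A has a majority (≥19).

A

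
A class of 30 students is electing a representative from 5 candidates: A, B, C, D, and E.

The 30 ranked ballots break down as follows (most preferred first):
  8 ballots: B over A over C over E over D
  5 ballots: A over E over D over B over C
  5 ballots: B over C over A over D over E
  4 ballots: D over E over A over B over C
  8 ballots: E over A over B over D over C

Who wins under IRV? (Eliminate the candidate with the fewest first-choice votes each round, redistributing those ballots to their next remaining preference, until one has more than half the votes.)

E

Round 1: A 5, B 13, C 0, D 4, E 8. C eliminated.
Round 2: A 5, B 13, D 4, E 8. D eliminated.
Round 3: A 5, B 13, E 12. A eliminated.
Round 4: B 13, E 17. E has a majority (≥16).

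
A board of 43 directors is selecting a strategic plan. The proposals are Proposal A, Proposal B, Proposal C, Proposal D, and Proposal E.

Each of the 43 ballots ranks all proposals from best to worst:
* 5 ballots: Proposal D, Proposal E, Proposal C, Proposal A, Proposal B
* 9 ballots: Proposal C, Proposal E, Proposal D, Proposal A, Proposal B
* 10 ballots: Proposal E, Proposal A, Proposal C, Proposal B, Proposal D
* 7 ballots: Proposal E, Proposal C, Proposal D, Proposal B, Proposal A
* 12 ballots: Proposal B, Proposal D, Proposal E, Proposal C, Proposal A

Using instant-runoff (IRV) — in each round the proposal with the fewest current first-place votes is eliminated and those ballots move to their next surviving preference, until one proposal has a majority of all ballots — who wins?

Round 1: Proposal A 0, Proposal B 12, Proposal C 9, Proposal D 5, Proposal E 17. Proposal A eliminated.
Round 2: Proposal B 12, Proposal C 9, Proposal D 5, Proposal E 17. Proposal D eliminated.
Round 3: Proposal B 12, Proposal C 9, Proposal E 22. Proposal E has a majority (≥22).

Proposal E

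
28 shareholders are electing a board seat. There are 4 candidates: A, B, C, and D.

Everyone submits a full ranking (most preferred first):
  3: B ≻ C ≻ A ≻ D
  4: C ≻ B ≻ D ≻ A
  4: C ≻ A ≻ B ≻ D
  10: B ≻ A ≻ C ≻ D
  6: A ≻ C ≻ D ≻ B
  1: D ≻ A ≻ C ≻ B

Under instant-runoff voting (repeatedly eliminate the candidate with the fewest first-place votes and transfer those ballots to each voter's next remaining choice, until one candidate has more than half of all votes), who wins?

C

Round 1: A 6, B 13, C 8, D 1. D eliminated.
Round 2: A 7, B 13, C 8. A eliminated.
Round 3: B 13, C 15. C has a majority (≥15).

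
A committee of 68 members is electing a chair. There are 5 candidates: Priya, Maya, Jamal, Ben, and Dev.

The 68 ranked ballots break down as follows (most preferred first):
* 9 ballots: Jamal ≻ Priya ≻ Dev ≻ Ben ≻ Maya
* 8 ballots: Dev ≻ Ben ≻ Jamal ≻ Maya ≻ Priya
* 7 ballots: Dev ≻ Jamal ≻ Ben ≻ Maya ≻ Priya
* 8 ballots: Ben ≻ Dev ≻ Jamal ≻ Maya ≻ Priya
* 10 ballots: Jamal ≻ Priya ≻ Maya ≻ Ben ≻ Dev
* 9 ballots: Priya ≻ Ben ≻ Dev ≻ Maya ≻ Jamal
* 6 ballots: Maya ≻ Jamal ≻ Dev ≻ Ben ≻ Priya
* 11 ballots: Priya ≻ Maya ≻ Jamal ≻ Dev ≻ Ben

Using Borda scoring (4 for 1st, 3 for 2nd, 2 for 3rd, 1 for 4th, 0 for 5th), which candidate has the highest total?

Jamal

Priya: 9×3 + 8×0 + 7×0 + 8×0 + 10×3 + 9×4 + 6×0 + 11×4 = 137
Maya: 9×0 + 8×1 + 7×1 + 8×1 + 10×2 + 9×1 + 6×4 + 11×3 = 109
Jamal: 9×4 + 8×2 + 7×3 + 8×2 + 10×4 + 9×0 + 6×3 + 11×2 = 169
Ben: 9×1 + 8×3 + 7×2 + 8×4 + 10×1 + 9×3 + 6×1 + 11×0 = 122
Dev: 9×2 + 8×4 + 7×4 + 8×3 + 10×0 + 9×2 + 6×2 + 11×1 = 143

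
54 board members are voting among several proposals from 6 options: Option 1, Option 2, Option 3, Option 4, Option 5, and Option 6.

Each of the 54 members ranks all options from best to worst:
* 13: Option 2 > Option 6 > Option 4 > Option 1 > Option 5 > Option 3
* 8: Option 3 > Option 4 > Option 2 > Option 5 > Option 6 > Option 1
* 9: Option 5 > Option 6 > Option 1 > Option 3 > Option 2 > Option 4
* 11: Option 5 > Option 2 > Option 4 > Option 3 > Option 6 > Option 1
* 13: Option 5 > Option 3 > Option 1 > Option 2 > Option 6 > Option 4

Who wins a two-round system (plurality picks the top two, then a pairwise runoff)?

Option 5

Round 1 first-place votes: Option 1 0, Option 2 13, Option 3 8, Option 4 0, Option 5 33, Option 6 0. Option 5 and Option 2 advance.
Runoff: Option 5 is ranked above Option 2 on 33 ballots, Option 2 above Option 5 on 21.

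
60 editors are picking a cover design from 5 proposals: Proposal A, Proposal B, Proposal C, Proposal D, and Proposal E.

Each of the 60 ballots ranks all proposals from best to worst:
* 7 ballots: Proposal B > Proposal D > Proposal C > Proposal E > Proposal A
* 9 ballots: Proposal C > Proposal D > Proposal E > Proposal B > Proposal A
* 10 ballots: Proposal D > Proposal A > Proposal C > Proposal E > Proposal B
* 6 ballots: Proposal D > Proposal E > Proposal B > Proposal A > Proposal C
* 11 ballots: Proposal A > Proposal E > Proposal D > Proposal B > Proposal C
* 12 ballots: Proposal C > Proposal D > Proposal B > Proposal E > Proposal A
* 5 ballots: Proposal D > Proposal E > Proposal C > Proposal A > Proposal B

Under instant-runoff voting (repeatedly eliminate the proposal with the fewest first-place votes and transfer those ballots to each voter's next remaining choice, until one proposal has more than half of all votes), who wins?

Proposal D

Round 1: Proposal A 11, Proposal B 7, Proposal C 21, Proposal D 21, Proposal E 0. Proposal E eliminated.
Round 2: Proposal A 11, Proposal B 7, Proposal C 21, Proposal D 21. Proposal B eliminated.
Round 3: Proposal A 11, Proposal C 21, Proposal D 28. Proposal A eliminated.
Round 4: Proposal C 21, Proposal D 39. Proposal D has a majority (≥31).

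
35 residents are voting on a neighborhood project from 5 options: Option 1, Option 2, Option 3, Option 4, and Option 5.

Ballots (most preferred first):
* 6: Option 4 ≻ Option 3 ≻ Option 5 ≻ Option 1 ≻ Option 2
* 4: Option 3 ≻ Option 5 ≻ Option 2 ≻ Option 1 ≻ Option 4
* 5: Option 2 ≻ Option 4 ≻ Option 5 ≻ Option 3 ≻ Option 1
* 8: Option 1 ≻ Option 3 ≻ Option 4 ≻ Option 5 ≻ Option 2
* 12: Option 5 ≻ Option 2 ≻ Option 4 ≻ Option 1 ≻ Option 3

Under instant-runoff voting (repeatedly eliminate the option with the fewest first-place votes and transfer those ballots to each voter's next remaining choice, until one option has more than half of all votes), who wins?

Round 1: Option 1 8, Option 2 5, Option 3 4, Option 4 6, Option 5 12. Option 3 eliminated.
Round 2: Option 1 8, Option 2 5, Option 4 6, Option 5 16. Option 2 eliminated.
Round 3: Option 1 8, Option 4 11, Option 5 16. Option 1 eliminated.
Round 4: Option 4 19, Option 5 16. Option 4 has a majority (≥18).

Option 4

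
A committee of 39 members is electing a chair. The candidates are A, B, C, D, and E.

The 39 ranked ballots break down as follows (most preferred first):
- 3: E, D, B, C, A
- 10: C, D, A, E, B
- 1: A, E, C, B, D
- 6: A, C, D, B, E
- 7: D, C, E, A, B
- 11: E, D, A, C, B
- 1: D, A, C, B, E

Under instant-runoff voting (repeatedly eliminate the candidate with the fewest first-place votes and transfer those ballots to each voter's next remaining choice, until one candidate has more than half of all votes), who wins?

Round 1: A 7, B 0, C 10, D 8, E 14. B eliminated.
Round 2: A 7, C 10, D 8, E 14. A eliminated.
Round 3: C 16, D 8, E 15. D eliminated.
Round 4: C 24, E 15. C has a majority (≥20).

C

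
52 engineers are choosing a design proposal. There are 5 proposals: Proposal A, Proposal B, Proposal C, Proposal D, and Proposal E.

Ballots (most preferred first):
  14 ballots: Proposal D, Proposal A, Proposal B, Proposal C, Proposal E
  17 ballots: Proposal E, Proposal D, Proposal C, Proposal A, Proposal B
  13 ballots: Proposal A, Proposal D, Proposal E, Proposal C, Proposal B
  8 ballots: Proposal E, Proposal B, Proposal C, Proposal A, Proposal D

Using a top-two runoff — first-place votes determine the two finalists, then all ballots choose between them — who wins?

Round 1 first-place votes: Proposal A 13, Proposal B 0, Proposal C 0, Proposal D 14, Proposal E 25. Proposal E and Proposal D advance.
Runoff: Proposal E is ranked above Proposal D on 25 ballots, Proposal D above Proposal E on 27.

Proposal D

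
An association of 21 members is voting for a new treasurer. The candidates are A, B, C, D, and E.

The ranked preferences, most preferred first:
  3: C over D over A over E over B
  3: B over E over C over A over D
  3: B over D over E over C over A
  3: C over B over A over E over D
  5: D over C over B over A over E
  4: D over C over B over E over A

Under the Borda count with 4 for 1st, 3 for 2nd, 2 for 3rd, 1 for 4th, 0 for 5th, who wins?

C

A: 3×2 + 3×1 + 3×0 + 3×2 + 5×1 + 4×0 = 20
B: 3×0 + 3×4 + 3×4 + 3×3 + 5×2 + 4×2 = 51
C: 3×4 + 3×2 + 3×1 + 3×4 + 5×3 + 4×3 = 60
D: 3×3 + 3×0 + 3×3 + 3×0 + 5×4 + 4×4 = 54
E: 3×1 + 3×3 + 3×2 + 3×1 + 5×0 + 4×1 = 25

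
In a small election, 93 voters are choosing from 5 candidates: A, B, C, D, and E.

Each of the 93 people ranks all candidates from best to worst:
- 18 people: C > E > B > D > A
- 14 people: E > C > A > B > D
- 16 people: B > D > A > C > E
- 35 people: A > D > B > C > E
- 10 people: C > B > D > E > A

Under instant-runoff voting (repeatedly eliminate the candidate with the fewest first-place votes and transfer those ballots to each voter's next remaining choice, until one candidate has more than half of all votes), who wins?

Round 1: A 35, B 16, C 28, D 0, E 14. D eliminated.
Round 2: A 35, B 16, C 28, E 14. E eliminated.
Round 3: A 35, B 16, C 42. B eliminated.
Round 4: A 51, C 42. A has a majority (≥47).

A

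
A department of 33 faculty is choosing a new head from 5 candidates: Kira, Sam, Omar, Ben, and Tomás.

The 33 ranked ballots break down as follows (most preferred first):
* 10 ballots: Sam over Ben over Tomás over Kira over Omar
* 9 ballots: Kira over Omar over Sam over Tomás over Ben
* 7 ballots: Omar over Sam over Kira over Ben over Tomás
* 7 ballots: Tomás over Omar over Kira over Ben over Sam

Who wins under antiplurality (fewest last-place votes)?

Last-place votes: Kira 0, Sam 7, Omar 10, Ben 9, Tomás 7.

Kira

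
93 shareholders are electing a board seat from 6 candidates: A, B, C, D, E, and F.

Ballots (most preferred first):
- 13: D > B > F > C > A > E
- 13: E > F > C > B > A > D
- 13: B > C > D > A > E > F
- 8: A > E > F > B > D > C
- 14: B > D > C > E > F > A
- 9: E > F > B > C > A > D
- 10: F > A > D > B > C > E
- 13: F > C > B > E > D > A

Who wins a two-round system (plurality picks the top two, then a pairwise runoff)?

Round 1 first-place votes: A 8, B 27, C 0, D 13, E 22, F 23. B and F advance.
Runoff: B is ranked above F on 40 ballots, F above B on 53.

F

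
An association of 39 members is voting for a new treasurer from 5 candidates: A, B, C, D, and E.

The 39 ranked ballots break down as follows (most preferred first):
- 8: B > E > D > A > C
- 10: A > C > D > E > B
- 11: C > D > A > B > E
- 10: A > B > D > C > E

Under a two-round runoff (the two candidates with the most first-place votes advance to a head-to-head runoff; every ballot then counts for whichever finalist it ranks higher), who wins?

Round 1 first-place votes: A 20, B 8, C 11, D 0, E 0. A and C advance.
Runoff: A is ranked above C on 28 ballots, C above A on 11.

A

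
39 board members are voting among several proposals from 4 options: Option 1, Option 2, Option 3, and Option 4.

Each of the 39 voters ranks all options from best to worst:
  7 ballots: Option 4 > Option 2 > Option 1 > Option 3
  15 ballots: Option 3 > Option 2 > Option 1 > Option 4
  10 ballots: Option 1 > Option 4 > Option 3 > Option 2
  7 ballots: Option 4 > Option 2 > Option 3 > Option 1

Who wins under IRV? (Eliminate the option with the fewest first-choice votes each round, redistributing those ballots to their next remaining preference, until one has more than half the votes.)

Round 1: Option 1 10, Option 2 0, Option 3 15, Option 4 14. Option 2 eliminated.
Round 2: Option 1 10, Option 3 15, Option 4 14. Option 1 eliminated.
Round 3: Option 3 15, Option 4 24. Option 4 has a majority (≥20).

Option 4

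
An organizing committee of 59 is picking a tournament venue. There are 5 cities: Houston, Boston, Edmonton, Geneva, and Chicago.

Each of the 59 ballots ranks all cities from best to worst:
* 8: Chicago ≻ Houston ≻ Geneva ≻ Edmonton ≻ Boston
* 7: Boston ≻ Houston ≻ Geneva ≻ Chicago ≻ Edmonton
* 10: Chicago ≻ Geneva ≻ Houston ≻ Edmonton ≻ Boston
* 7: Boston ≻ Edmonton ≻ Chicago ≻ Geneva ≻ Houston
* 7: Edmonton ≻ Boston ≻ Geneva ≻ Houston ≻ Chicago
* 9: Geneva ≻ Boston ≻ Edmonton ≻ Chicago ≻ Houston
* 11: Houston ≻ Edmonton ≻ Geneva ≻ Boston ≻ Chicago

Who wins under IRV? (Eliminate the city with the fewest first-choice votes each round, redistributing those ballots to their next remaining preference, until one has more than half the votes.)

Round 1: Houston 11, Boston 14, Edmonton 7, Geneva 9, Chicago 18. Edmonton eliminated.
Round 2: Houston 11, Boston 21, Geneva 9, Chicago 18. Geneva eliminated.
Round 3: Houston 11, Boston 30, Chicago 18. Boston has a majority (≥30).

Boston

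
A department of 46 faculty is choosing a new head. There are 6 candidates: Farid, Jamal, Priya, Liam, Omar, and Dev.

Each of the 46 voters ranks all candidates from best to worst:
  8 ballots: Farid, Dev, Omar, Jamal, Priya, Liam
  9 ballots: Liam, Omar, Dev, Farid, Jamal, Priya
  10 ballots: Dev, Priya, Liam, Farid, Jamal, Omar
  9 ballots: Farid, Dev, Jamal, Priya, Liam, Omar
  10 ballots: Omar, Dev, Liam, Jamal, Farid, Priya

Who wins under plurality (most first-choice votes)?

Farid

First-place votes: Farid 17, Jamal 0, Priya 0, Liam 9, Omar 10, Dev 10.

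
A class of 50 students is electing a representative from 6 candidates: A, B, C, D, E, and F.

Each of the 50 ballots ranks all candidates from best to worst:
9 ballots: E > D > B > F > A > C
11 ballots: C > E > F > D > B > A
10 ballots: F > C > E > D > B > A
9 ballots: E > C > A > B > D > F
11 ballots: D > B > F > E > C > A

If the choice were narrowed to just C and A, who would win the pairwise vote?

C is ranked above A on 41 ballots; A above C on 9.

C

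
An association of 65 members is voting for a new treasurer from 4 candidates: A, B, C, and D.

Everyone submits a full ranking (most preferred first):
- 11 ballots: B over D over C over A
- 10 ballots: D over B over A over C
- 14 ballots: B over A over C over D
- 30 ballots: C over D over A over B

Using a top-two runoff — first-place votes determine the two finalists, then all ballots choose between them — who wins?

Round 1 first-place votes: A 0, B 25, C 30, D 10. C and B advance.
Runoff: C is ranked above B on 30 ballots, B above C on 35.

B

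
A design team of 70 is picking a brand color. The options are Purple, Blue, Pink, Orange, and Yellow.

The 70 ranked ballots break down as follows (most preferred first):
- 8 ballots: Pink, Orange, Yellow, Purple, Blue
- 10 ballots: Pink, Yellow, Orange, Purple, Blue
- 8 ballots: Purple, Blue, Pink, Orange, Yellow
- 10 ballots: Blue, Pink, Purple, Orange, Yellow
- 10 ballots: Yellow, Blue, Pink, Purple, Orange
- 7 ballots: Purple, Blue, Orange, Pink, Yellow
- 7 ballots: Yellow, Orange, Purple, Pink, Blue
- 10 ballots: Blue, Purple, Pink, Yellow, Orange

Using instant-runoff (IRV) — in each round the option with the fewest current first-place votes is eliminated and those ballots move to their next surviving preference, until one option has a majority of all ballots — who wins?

Round 1: Purple 15, Blue 20, Pink 18, Orange 0, Yellow 17. Orange eliminated.
Round 2: Purple 15, Blue 20, Pink 18, Yellow 17. Purple eliminated.
Round 3: Blue 35, Pink 18, Yellow 17. Yellow eliminated.
Round 4: Blue 45, Pink 25. Blue has a majority (≥36).

Blue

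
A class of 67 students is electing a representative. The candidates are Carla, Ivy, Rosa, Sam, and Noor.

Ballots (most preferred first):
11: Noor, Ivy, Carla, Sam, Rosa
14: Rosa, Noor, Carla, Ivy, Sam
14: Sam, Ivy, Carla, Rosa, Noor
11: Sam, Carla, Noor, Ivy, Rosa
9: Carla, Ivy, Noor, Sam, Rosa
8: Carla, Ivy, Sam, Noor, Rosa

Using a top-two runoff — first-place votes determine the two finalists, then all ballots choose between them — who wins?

Carla

Round 1 first-place votes: Carla 17, Ivy 0, Rosa 14, Sam 25, Noor 11. Sam and Carla advance.
Runoff: Sam is ranked above Carla on 25 ballots, Carla above Sam on 42.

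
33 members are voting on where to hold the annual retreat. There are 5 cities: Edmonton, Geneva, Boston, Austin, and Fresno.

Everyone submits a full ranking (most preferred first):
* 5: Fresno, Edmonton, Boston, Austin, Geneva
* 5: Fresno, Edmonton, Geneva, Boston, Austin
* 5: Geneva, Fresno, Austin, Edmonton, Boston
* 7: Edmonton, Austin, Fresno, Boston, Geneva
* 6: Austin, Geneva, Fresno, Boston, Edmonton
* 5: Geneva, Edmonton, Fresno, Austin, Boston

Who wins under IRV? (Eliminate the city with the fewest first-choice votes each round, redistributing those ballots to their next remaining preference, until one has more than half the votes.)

Fresno

Round 1: Edmonton 7, Geneva 10, Boston 0, Austin 6, Fresno 10. Boston eliminated.
Round 2: Edmonton 7, Geneva 10, Austin 6, Fresno 10. Austin eliminated.
Round 3: Edmonton 7, Geneva 16, Fresno 10. Edmonton eliminated.
Round 4: Geneva 16, Fresno 17. Fresno has a majority (≥17).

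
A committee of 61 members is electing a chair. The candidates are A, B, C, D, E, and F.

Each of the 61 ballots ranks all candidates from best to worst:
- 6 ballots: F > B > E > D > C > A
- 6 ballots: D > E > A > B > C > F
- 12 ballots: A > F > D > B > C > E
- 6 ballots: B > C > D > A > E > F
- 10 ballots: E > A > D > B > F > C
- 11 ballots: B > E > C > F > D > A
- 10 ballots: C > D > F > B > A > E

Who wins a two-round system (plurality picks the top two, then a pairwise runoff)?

B

Round 1 first-place votes: A 12, B 17, C 10, D 6, E 10, F 6. B and A advance.
Runoff: B is ranked above A on 33 ballots, A above B on 28.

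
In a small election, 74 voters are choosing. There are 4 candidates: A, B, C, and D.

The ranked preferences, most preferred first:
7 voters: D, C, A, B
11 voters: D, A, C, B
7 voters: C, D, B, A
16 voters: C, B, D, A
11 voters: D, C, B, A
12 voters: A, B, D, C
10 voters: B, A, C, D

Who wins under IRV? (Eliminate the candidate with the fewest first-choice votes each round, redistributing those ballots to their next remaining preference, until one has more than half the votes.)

Round 1: A 12, B 10, C 23, D 29. B eliminated.
Round 2: A 22, C 23, D 29. A eliminated.
Round 3: C 33, D 41. D has a majority (≥38).

D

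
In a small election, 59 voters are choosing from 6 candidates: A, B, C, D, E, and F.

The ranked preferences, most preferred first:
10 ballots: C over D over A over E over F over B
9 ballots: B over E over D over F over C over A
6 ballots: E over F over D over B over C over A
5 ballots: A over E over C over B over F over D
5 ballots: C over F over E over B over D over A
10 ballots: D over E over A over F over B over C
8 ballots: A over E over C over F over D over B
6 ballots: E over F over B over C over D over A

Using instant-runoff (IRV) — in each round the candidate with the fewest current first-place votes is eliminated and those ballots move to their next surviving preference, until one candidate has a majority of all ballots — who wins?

E

Round 1: A 13, B 9, C 15, D 10, E 12, F 0. F eliminated.
Round 2: A 13, B 9, C 15, D 10, E 12. B eliminated.
Round 3: A 13, C 15, D 10, E 21. D eliminated.
Round 4: A 13, C 15, E 31. E has a majority (≥30).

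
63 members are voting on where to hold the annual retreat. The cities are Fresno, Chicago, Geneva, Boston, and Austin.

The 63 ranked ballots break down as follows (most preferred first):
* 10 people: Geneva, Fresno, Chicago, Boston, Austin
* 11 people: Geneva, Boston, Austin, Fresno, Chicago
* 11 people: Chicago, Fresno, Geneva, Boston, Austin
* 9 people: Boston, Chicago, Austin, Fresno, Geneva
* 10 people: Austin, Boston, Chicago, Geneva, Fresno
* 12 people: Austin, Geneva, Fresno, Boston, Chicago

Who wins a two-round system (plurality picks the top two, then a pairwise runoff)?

Round 1 first-place votes: Fresno 0, Chicago 11, Geneva 21, Boston 9, Austin 22. Austin and Geneva advance.
Runoff: Austin is ranked above Geneva on 31 ballots, Geneva above Austin on 32.

Geneva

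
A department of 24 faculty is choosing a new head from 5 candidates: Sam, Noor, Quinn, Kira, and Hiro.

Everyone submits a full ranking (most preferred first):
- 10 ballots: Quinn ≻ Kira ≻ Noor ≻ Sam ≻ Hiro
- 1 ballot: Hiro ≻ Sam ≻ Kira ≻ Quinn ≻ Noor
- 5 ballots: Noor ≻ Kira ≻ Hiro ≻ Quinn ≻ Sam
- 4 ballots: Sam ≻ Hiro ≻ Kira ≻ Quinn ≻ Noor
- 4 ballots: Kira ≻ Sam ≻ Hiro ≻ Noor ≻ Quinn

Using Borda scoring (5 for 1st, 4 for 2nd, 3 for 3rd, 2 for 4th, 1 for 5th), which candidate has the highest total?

Kira

Sam: 10×2 + 1×4 + 5×1 + 4×5 + 4×4 = 65
Noor: 10×3 + 1×1 + 5×5 + 4×1 + 4×2 = 68
Quinn: 10×5 + 1×2 + 5×2 + 4×2 + 4×1 = 74
Kira: 10×4 + 1×3 + 5×4 + 4×3 + 4×5 = 95
Hiro: 10×1 + 1×5 + 5×3 + 4×4 + 4×3 = 58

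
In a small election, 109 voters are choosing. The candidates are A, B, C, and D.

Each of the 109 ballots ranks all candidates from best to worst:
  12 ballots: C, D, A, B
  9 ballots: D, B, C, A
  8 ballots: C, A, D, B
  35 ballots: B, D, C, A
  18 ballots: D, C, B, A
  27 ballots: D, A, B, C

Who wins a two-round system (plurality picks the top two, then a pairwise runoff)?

Round 1 first-place votes: A 0, B 35, C 20, D 54. D and B advance.
Runoff: D is ranked above B on 74 ballots, B above D on 35.

D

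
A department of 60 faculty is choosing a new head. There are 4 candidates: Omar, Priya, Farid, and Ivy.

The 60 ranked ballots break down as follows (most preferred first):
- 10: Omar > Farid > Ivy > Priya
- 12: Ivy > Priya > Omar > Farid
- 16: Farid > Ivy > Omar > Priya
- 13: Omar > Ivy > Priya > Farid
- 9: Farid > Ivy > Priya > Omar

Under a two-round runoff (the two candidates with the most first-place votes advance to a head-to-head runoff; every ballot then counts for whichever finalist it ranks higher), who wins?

Omar

Round 1 first-place votes: Omar 23, Priya 0, Farid 25, Ivy 12. Farid and Omar advance.
Runoff: Farid is ranked above Omar on 25 ballots, Omar above Farid on 35.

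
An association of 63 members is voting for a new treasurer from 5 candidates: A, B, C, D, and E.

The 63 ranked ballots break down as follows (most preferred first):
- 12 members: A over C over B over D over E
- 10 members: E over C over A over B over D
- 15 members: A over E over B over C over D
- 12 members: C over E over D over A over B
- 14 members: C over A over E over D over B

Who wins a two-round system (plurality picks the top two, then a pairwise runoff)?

Round 1 first-place votes: A 27, B 0, C 26, D 0, E 10. A and C advance.
Runoff: A is ranked above C on 27 ballots, C above A on 36.

C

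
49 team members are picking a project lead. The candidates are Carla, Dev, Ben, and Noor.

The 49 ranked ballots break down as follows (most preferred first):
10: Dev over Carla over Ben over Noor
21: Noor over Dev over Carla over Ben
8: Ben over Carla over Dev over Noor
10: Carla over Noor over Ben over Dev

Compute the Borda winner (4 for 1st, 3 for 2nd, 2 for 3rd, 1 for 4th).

Carla

Carla: 10×3 + 21×2 + 8×3 + 10×4 = 136
Dev: 10×4 + 21×3 + 8×2 + 10×1 = 129
Ben: 10×2 + 21×1 + 8×4 + 10×2 = 93
Noor: 10×1 + 21×4 + 8×1 + 10×3 = 132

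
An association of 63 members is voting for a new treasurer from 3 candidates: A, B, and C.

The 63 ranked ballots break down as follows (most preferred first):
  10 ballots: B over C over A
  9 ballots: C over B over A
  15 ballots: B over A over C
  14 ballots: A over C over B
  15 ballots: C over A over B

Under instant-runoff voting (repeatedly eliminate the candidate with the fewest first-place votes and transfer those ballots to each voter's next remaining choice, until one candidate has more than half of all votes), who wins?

C

Round 1: A 14, B 25, C 24. A eliminated.
Round 2: B 25, C 38. C has a majority (≥32).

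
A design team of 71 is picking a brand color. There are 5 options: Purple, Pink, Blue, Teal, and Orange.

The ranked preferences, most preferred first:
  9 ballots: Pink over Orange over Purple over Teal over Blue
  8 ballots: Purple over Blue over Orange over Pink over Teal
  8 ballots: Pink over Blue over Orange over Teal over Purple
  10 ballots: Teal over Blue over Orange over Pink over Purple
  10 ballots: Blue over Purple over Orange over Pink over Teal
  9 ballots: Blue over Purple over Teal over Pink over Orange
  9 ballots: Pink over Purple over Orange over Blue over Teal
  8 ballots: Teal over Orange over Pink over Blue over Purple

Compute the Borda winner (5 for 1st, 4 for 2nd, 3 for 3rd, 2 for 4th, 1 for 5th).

Blue

Purple: 9×3 + 8×5 + 8×1 + 10×1 + 10×4 + 9×4 + 9×4 + 8×1 = 205
Pink: 9×5 + 8×2 + 8×5 + 10×2 + 10×2 + 9×2 + 9×5 + 8×3 = 228
Blue: 9×1 + 8×4 + 8×4 + 10×4 + 10×5 + 9×5 + 9×2 + 8×2 = 242
Teal: 9×2 + 8×1 + 8×2 + 10×5 + 10×1 + 9×3 + 9×1 + 8×5 = 178
Orange: 9×4 + 8×3 + 8×3 + 10×3 + 10×3 + 9×1 + 9×3 + 8×4 = 212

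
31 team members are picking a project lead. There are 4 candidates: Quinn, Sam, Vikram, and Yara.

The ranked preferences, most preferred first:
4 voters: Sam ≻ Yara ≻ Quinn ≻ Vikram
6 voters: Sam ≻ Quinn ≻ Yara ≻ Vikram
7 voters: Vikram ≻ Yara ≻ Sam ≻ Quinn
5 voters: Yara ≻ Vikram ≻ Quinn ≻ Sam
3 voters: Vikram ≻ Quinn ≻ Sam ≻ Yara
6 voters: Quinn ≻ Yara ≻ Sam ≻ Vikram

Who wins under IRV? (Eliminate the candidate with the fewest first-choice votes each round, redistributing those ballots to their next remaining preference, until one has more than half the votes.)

Round 1: Quinn 6, Sam 10, Vikram 10, Yara 5. Yara eliminated.
Round 2: Quinn 6, Sam 10, Vikram 15. Quinn eliminated.
Round 3: Sam 16, Vikram 15. Sam has a majority (≥16).

Sam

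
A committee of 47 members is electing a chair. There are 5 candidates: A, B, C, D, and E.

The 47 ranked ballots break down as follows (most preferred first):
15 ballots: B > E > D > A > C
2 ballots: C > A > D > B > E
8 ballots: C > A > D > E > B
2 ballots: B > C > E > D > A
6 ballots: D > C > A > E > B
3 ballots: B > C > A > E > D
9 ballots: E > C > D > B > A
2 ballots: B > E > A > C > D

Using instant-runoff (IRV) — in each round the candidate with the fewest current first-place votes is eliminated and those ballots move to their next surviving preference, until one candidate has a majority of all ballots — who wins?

Round 1: A 0, B 22, C 10, D 6, E 9. A eliminated.
Round 2: B 22, C 10, D 6, E 9. D eliminated.
Round 3: B 22, C 16, E 9. E eliminated.
Round 4: B 22, C 25. C has a majority (≥24).

C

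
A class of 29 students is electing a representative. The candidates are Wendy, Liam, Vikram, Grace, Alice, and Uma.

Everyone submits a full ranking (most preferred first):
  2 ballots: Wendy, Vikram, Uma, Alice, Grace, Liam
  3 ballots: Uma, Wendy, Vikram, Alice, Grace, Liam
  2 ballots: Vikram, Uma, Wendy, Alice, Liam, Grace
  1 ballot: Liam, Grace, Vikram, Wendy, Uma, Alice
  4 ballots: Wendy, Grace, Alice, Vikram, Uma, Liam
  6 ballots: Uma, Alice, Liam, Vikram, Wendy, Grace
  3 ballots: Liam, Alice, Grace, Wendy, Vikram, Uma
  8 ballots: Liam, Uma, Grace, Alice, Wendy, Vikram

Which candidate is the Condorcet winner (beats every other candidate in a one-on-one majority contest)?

Uma

Uma vs Wendy: 19–10
Uma vs Liam: 17–12
Uma vs Vikram: 17–12
Uma vs Grace: 21–8
Uma vs Alice: 22–7
Uma beats every other candidate.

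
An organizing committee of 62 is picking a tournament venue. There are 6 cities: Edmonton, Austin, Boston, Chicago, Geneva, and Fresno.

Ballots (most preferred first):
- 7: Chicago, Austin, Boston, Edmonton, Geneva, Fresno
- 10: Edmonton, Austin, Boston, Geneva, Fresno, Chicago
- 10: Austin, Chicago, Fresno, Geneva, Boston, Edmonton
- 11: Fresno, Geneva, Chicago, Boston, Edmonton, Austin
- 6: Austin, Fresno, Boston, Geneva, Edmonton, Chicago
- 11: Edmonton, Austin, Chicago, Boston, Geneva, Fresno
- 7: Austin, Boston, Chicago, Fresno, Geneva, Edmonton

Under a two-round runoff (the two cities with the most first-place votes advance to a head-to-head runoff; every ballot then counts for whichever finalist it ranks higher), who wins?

Edmonton

Round 1 first-place votes: Edmonton 21, Austin 23, Boston 0, Chicago 7, Geneva 0, Fresno 11. Austin and Edmonton advance.
Runoff: Austin is ranked above Edmonton on 30 ballots, Edmonton above Austin on 32.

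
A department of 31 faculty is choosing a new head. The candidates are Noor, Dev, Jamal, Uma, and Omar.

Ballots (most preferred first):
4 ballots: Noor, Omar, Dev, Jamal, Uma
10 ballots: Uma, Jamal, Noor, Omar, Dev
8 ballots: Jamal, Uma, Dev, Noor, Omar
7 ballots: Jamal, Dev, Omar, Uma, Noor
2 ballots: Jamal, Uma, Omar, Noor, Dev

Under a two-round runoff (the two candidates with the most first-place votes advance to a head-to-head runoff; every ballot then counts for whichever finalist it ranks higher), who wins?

Round 1 first-place votes: Noor 4, Dev 0, Jamal 17, Uma 10, Omar 0. Jamal and Uma advance.
Runoff: Jamal is ranked above Uma on 21 ballots, Uma above Jamal on 10.

Jamal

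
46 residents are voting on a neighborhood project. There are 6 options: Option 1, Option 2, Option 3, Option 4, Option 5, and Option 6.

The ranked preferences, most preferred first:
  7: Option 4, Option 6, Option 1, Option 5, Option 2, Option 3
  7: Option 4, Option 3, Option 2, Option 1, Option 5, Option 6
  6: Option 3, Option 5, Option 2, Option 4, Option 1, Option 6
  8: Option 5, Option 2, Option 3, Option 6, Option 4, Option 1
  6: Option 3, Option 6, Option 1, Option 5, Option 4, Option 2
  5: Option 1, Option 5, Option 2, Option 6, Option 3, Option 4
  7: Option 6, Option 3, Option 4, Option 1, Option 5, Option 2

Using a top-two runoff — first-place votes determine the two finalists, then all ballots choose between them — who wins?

Option 3

Round 1 first-place votes: Option 1 5, Option 2 0, Option 3 12, Option 4 14, Option 5 8, Option 6 7. Option 4 and Option 3 advance.
Runoff: Option 4 is ranked above Option 3 on 14 ballots, Option 3 above Option 4 on 32.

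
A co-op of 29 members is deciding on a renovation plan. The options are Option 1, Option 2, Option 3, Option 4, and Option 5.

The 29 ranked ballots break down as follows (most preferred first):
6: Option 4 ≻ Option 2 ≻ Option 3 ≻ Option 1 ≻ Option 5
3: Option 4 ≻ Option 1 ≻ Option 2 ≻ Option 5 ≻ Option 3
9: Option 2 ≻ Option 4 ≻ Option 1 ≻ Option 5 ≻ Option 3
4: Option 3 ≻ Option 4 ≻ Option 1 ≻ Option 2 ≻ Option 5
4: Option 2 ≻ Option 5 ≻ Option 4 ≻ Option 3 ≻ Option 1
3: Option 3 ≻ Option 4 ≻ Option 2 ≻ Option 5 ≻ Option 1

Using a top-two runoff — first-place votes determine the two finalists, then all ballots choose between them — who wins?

Option 4

Round 1 first-place votes: Option 1 0, Option 2 13, Option 3 7, Option 4 9, Option 5 0. Option 2 and Option 4 advance.
Runoff: Option 2 is ranked above Option 4 on 13 ballots, Option 4 above Option 2 on 16.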